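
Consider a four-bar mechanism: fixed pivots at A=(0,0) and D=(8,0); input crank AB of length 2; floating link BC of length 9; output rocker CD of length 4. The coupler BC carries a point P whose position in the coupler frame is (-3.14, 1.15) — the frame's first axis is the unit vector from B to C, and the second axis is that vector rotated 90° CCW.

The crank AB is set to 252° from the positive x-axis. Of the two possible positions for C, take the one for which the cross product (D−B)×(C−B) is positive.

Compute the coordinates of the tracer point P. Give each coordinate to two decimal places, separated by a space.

A=(0,0), D=(8.00,0)
B = A + 2.00·(cos252°, sin252°) = (-0.6180, -1.9021)
|BD| = 8.8254
circle(B,9.00) ∩ circle(D,4.00): a=8.0953, h=3.9328
  candidates: C₊=(6.4394,3.6830) cross=34.709; C₋=(8.1346,-3.9977) cross=-34.709
  mode + wants cross > 0 → take C=(6.4394,3.6830) (cross=34.709)
ex = (C−B)/|BC| = (0.7842,0.6206); ey = (-0.6206,0.7842)
P = B + -3.14·ex + 1.15·ey = (-3.7939,-2.9489)

-3.79 -2.95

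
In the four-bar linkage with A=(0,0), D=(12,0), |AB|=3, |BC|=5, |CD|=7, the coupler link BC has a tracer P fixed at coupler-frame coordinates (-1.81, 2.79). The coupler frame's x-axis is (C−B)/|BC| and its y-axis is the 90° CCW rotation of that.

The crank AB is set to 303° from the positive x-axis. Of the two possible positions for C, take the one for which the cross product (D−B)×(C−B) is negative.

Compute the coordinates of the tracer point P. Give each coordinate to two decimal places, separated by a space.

A=(0,0), D=(12.00,0)
B = A + 3.00·(cos303°, sin303°) = (1.6339, -2.5160)
|BD| = 10.6671
circle(B,5.00) ∩ circle(D,7.00): a=4.2086, h=2.6996
  candidates: C₊=(5.0870,1.1001) cross=28.797; C₋=(6.3605,-4.1468) cross=-28.797
  mode - wants cross < 0 → take C=(6.3605,-4.1468) (cross=-28.797)
ex = (C−B)/|BC| = (0.9453,-0.3262); ey = (0.3262,0.9453)
P = B + -1.81·ex + 2.79·ey = (0.8329,0.7118)

0.83 0.71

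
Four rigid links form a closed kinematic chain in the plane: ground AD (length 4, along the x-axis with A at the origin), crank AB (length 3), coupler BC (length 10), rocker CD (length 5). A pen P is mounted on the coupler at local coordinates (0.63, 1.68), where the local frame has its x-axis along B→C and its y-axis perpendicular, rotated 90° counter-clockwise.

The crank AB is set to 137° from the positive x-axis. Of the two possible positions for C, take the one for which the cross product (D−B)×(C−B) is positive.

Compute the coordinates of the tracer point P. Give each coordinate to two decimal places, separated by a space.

-1.79 3.79

A=(0,0), D=(4.00,0)
B = A + 3.00·(cos137°, sin137°) = (-2.1941, 2.0460)
|BD| = 6.5232
circle(B,10.00) ∩ circle(D,5.00): a=9.0103, h=4.3376
  candidates: C₊=(7.7220,3.3386) cross=28.295; C₋=(5.0011,-4.8988) cross=-28.295
  mode + wants cross > 0 → take C=(7.7220,3.3386) (cross=28.295)
ex = (C−B)/|BC| = (0.9916,0.1293); ey = (-0.1293,0.9916)
P = B + 0.63·ex + 1.68·ey = (-1.7865,3.7933)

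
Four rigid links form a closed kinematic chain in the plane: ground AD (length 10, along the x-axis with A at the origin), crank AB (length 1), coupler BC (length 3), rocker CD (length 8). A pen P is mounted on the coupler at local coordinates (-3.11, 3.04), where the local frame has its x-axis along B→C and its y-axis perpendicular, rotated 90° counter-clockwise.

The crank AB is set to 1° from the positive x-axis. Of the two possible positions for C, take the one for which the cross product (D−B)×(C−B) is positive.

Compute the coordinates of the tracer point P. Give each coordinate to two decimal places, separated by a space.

A=(0,0), D=(10.00,0)
B = A + 1.00·(cos1°, sin1°) = (0.9998, 0.0175)
|BD| = 9.0002
circle(B,3.00) ∩ circle(D,8.00): a=1.4446, h=2.6293
  candidates: C₊=(2.4495,2.6439) cross=23.664; C₋=(2.4393,-2.6146) cross=-23.664
  mode + wants cross > 0 → take C=(2.4495,2.6439) (cross=23.664)
ex = (C−B)/|BC| = (0.4832,0.8755); ey = (-0.8755,0.4832)
P = B + -3.11·ex + 3.04·ey = (-3.1645,-1.2363)

-3.16 -1.24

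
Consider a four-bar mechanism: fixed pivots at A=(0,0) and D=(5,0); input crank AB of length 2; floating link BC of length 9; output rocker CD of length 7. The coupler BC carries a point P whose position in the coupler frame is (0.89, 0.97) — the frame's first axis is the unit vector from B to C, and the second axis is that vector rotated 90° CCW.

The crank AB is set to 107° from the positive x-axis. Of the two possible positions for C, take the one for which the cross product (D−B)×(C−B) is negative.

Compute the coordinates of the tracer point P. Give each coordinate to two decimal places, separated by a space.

0.63 1.41

A=(0,0), D=(5.00,0)
B = A + 2.00·(cos107°, sin107°) = (-0.5847, 1.9126)
|BD| = 5.9032
circle(B,9.00) ∩ circle(D,7.00): a=5.6620, h=6.9958
  candidates: C₊=(7.0385,6.6966) cross=41.298; C₋=(2.5052,-6.5403) cross=-41.298
  mode - wants cross < 0 → take C=(2.5052,-6.5403) (cross=-41.298)
ex = (C−B)/|BC| = (0.3433,-0.9392); ey = (0.9392,0.3433)
P = B + 0.89·ex + 0.97·ey = (0.6319,1.4097)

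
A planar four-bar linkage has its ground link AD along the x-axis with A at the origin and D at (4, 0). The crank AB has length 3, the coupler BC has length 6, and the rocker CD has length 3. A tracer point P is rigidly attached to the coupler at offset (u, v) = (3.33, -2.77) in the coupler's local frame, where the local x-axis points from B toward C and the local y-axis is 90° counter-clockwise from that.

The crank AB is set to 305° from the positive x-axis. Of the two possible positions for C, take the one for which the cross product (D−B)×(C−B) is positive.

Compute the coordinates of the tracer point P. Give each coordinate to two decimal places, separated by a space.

A=(0,0), D=(4.00,0)
B = A + 3.00·(cos305°, sin305°) = (1.7207, -2.4575)
|BD| = 3.3517
circle(B,6.00) ∩ circle(D,3.00): a=5.7036, h=1.8624
  candidates: C₊=(4.2338,2.9909) cross=6.242; C₋=(6.9649,0.4579) cross=-6.242
  mode + wants cross > 0 → take C=(4.2338,2.9909) (cross=6.242)
ex = (C−B)/|BC| = (0.4189,0.9081); ey = (-0.9081,0.4189)
P = B + 3.33·ex + -2.77·ey = (5.6308,-0.5939)

5.63 -0.59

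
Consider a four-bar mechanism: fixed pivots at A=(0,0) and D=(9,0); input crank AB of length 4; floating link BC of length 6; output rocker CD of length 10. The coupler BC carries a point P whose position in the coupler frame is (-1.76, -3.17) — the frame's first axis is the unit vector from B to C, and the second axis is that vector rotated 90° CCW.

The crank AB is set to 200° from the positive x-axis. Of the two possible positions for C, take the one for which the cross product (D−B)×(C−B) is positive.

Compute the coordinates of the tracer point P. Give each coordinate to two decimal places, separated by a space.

-2.15 -4.62

A=(0,0), D=(9.00,0)
B = A + 4.00·(cos200°, sin200°) = (-3.7588, -1.3681)
|BD| = 12.8319
circle(B,6.00) ∩ circle(D,10.00): a=3.9222, h=4.5405
  candidates: C₊=(-0.3430,3.5648) cross=58.264; C₋=(0.6251,-5.4646) cross=-58.264
  mode + wants cross > 0 → take C=(-0.3430,3.5648) (cross=58.264)
ex = (C−B)/|BC| = (0.5693,0.8221); ey = (-0.8221,0.5693)
P = B + -1.76·ex + -3.17·ey = (-2.1545,-4.6197)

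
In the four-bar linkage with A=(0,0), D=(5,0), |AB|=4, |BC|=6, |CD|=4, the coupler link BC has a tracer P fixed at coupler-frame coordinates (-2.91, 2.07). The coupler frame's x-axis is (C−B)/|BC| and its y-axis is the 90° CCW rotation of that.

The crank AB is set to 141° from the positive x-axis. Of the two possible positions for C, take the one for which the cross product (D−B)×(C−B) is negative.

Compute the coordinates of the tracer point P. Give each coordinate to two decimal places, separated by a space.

A=(0,0), D=(5.00,0)
B = A + 4.00·(cos141°, sin141°) = (-3.1086, 2.5173)
|BD| = 8.4903
circle(B,6.00) ∩ circle(D,4.00): a=5.4230, h=2.5674
  candidates: C₊=(2.8317,3.3614) cross=21.798; C₋=(1.3094,-1.5425) cross=-21.798
  mode - wants cross < 0 → take C=(1.3094,-1.5425) (cross=-21.798)
ex = (C−B)/|BC| = (0.7363,-0.6766); ey = (0.6766,0.7363)
P = B + -2.91·ex + 2.07·ey = (-3.8507,6.0105)

-3.85 6.01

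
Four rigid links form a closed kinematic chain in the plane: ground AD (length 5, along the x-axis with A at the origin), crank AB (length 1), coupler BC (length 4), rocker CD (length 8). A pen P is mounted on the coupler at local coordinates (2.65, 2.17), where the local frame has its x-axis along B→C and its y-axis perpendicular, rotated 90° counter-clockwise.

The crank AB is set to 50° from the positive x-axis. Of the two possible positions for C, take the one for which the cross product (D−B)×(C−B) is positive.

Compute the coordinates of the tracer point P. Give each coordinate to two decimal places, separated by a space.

A=(0,0), D=(5.00,0)
B = A + 1.00·(cos50°, sin50°) = (0.6428, 0.7660)
|BD| = 4.4240
circle(B,4.00) ∩ circle(D,8.00): a=-3.2129, h=2.3827
  candidates: C₊=(-2.1090,3.6691) cross=10.541; C₋=(-2.9341,-1.0244) cross=-10.541
  mode + wants cross > 0 → take C=(-2.1090,3.6691) (cross=10.541)
ex = (C−B)/|BC| = (-0.6879,0.7258); ey = (-0.7258,-0.6879)
P = B + 2.65·ex + 2.17·ey = (-2.7552,1.1965)

-2.76 1.20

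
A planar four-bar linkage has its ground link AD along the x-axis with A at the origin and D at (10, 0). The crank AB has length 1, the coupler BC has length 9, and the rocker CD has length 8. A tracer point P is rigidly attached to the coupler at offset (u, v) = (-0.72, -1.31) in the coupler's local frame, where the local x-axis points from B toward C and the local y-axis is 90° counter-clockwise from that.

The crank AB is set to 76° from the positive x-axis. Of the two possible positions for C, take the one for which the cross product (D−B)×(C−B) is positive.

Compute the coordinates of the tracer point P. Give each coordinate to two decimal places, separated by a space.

0.65 -0.47

A=(0,0), D=(10.00,0)
B = A + 1.00·(cos76°, sin76°) = (0.2419, 0.9703)
|BD| = 9.8062
circle(B,9.00) ∩ circle(D,8.00): a=5.7699, h=6.9071
  candidates: C₊=(6.6669,7.2726) cross=67.733; C₋=(5.3001,-6.4738) cross=-67.733
  mode + wants cross > 0 → take C=(6.6669,7.2726) (cross=67.733)
ex = (C−B)/|BC| = (0.7139,0.7003); ey = (-0.7003,0.7139)
P = B + -0.72·ex + -1.31·ey = (0.6453,-0.4691)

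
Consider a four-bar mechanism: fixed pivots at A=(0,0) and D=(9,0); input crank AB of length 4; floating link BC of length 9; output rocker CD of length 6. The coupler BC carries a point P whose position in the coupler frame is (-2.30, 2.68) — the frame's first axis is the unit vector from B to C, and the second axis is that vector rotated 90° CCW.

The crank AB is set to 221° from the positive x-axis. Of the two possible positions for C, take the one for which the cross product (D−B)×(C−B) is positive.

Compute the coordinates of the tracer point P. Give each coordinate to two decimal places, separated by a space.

A=(0,0), D=(9.00,0)
B = A + 4.00·(cos221°, sin221°) = (-3.0188, -2.6242)
|BD| = 12.3020
circle(B,9.00) ∩ circle(D,6.00): a=7.9800, h=4.1617
  candidates: C₊=(3.8897,3.1440) cross=51.198; C₋=(5.6652,-4.9879) cross=-51.198
  mode + wants cross > 0 → take C=(3.8897,3.1440) (cross=51.198)
ex = (C−B)/|BC| = (0.7676,0.6409); ey = (-0.6409,0.7676)
P = B + -2.30·ex + 2.68·ey = (-6.5020,-2.0411)

-6.50 -2.04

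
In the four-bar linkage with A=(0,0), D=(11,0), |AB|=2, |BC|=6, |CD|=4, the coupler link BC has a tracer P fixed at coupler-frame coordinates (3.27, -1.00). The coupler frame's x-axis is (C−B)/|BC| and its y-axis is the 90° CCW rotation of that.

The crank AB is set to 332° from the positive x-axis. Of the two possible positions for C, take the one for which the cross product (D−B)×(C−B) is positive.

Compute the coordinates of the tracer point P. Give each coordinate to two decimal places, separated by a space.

A=(0,0), D=(11.00,0)
B = A + 2.00·(cos332°, sin332°) = (1.7659, -0.9389)
|BD| = 9.2817
circle(B,6.00) ∩ circle(D,4.00): a=5.7182, h=1.8170
  candidates: C₊=(7.2710,1.4472) cross=16.865; C₋=(7.6386,-2.1682) cross=-16.865
  mode + wants cross > 0 → take C=(7.2710,1.4472) (cross=16.865)
ex = (C−B)/|BC| = (0.9175,0.3977); ey = (-0.3977,0.9175)
P = B + 3.27·ex + -1.00·ey = (5.1639,-0.5560)

5.16 -0.56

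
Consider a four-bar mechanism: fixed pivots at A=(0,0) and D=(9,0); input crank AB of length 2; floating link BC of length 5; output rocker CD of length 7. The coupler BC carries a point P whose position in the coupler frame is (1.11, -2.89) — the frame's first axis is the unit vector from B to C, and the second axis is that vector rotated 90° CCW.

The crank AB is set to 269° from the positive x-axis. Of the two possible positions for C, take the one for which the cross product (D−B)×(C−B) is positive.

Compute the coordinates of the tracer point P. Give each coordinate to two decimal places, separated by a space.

A=(0,0), D=(9.00,0)
B = A + 2.00·(cos269°, sin269°) = (-0.0349, -1.9997)
|BD| = 9.2536
circle(B,5.00) ∩ circle(D,7.00): a=3.3300, h=3.7298
  candidates: C₊=(2.4104,2.3616) cross=34.514; C₋=(4.0224,-4.9217) cross=-34.514
  mode + wants cross > 0 → take C=(2.4104,2.3616) (cross=34.514)
ex = (C−B)/|BC| = (0.4891,0.8723); ey = (-0.8723,0.4891)
P = B + 1.11·ex + -2.89·ey = (3.0288,-2.4449)

3.03 -2.44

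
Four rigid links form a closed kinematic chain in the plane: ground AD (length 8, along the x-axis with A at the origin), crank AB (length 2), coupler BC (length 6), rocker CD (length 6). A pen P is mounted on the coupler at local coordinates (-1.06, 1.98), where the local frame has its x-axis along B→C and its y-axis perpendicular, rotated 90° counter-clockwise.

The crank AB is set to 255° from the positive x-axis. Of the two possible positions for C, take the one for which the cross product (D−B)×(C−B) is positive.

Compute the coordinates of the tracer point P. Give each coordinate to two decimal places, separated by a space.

-2.75 -1.71

A=(0,0), D=(8.00,0)
B = A + 2.00·(cos255°, sin255°) = (-0.5176, -1.9319)
|BD| = 8.7340
circle(B,6.00) ∩ circle(D,6.00): a=4.3670, h=4.1145
  candidates: C₊=(2.8311,3.0467) cross=35.936; C₋=(4.6513,-4.9786) cross=-35.936
  mode + wants cross > 0 → take C=(2.8311,3.0467) (cross=35.936)
ex = (C−B)/|BC| = (0.5581,0.8298); ey = (-0.8298,0.5581)
P = B + -1.06·ex + 1.98·ey = (-2.7522,-1.7063)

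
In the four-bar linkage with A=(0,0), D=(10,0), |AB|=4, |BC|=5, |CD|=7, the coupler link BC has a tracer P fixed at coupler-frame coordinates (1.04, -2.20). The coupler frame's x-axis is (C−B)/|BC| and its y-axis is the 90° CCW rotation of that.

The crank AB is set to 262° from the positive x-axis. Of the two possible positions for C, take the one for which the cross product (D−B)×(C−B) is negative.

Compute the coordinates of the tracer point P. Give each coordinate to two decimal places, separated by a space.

0.36 -6.22

A=(0,0), D=(10.00,0)
B = A + 4.00·(cos262°, sin262°) = (-0.5567, -3.9611)
|BD| = 11.2754
circle(B,5.00) ∩ circle(D,7.00): a=4.5734, h=2.0209
  candidates: C₊=(3.0153,-0.4624) cross=22.786; C₋=(4.4352,-4.2465) cross=-22.786
  mode - wants cross < 0 → take C=(4.4352,-4.2465) (cross=-22.786)
ex = (C−B)/|BC| = (0.9984,-0.0571); ey = (0.0571,0.9984)
P = B + 1.04·ex + -2.20·ey = (0.3560,-6.2168)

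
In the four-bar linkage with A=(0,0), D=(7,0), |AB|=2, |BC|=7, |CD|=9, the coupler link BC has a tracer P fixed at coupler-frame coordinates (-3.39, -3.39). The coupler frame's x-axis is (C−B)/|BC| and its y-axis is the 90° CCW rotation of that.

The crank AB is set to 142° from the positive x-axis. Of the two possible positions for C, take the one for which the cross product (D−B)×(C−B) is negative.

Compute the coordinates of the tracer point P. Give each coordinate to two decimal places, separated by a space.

A=(0,0), D=(7.00,0)
B = A + 2.00·(cos142°, sin142°) = (-1.5760, 1.2313)
|BD| = 8.6640
circle(B,7.00) ∩ circle(D,9.00): a=2.4853, h=6.5440
  candidates: C₊=(1.8140,7.3557) cross=56.697; C₋=(-0.0460,-5.5994) cross=-56.697
  mode - wants cross < 0 → take C=(-0.0460,-5.5994) (cross=-56.697)
ex = (C−B)/|BC| = (0.2186,-0.9758); ey = (0.9758,0.2186)
P = B + -3.39·ex + -3.39·ey = (-5.6250,3.7984)

-5.63 3.80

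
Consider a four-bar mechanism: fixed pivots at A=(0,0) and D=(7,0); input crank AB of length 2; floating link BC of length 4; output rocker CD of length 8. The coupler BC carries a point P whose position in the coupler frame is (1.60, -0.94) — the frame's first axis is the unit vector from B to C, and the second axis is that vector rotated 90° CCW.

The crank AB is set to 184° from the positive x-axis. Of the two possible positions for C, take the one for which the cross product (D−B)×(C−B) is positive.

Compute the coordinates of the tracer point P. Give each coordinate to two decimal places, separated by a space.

A=(0,0), D=(7.00,0)
B = A + 2.00·(cos184°, sin184°) = (-1.9951, -0.1395)
|BD| = 8.9962
circle(B,4.00) ∩ circle(D,8.00): a=1.8303, h=3.5567
  candidates: C₊=(-0.2202,3.4451) cross=31.997; C₋=(-0.1099,-3.6674) cross=-31.997
  mode + wants cross > 0 → take C=(-0.2202,3.4451) (cross=31.997)
ex = (C−B)/|BC| = (0.4437,0.8962); ey = (-0.8962,0.4437)
P = B + 1.60·ex + -0.94·ey = (-0.4428,0.8772)

-0.44 0.88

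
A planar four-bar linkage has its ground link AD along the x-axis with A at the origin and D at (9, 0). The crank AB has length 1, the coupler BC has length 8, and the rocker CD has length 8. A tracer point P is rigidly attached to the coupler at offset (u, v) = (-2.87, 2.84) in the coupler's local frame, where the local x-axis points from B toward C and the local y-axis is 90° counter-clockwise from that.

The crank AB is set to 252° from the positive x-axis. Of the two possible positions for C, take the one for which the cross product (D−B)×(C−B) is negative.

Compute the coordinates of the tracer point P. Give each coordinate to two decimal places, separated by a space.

-0.09 3.08

A=(0,0), D=(9.00,0)
B = A + 1.00·(cos252°, sin252°) = (-0.3090, -0.9511)
|BD| = 9.3575
circle(B,8.00) ∩ circle(D,8.00): a=4.6787, h=6.4892
  candidates: C₊=(3.6860,5.9800) cross=60.722; C₋=(5.0050,-6.9311) cross=-60.722
  mode - wants cross < 0 → take C=(5.0050,-6.9311) (cross=-60.722)
ex = (C−B)/|BC| = (0.6643,-0.7475); ey = (0.7475,0.6643)
P = B + -2.87·ex + 2.84·ey = (-0.0925,3.0808)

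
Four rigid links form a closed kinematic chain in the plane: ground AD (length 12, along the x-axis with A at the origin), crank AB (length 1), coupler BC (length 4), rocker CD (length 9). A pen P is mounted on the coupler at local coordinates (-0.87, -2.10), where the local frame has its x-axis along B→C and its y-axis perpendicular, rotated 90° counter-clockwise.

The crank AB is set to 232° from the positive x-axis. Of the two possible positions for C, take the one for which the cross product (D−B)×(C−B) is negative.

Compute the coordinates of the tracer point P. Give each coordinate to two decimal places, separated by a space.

A=(0,0), D=(12.00,0)
B = A + 1.00·(cos232°, sin232°) = (-0.6157, -0.7880)
|BD| = 12.6402
circle(B,4.00) ∩ circle(D,9.00): a=3.7490, h=1.3947
  candidates: C₊=(3.0391,0.8377) cross=17.629; C₋=(3.2130,-1.9463) cross=-17.629
  mode - wants cross < 0 → take C=(3.2130,-1.9463) (cross=-17.629)
ex = (C−B)/|BC| = (0.9572,-0.2896); ey = (0.2896,0.9572)
P = B + -0.87·ex + -2.10·ey = (-2.0565,-2.5461)

-2.06 -2.55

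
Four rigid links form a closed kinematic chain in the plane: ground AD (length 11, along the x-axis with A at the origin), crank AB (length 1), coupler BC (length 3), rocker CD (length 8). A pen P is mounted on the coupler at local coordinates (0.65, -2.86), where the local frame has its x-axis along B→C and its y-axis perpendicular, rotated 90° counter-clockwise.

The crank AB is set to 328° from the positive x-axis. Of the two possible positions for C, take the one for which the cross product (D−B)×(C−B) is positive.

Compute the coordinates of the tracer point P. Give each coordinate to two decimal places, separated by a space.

3.20 -2.28

A=(0,0), D=(11.00,0)
B = A + 1.00·(cos328°, sin328°) = (0.8480, -0.5299)
|BD| = 10.1658
circle(B,3.00) ∩ circle(D,8.00): a=2.3777, h=1.8293
  candidates: C₊=(3.1272,1.4209) cross=18.596; C₋=(3.3179,-2.2328) cross=-18.596
  mode + wants cross > 0 → take C=(3.1272,1.4209) (cross=18.596)
ex = (C−B)/|BC| = (0.7597,0.6503); ey = (-0.6503,0.7597)
P = B + 0.65·ex + -2.86·ey = (3.2016,-2.2800)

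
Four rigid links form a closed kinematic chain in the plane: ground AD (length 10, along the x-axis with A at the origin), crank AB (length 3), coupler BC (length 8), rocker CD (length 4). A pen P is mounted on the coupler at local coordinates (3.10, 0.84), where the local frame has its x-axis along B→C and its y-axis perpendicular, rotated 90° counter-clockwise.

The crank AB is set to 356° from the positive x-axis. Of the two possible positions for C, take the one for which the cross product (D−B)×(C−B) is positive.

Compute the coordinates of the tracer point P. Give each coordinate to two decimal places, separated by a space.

5.19 2.13

A=(0,0), D=(10.00,0)
B = A + 3.00·(cos356°, sin356°) = (2.9927, -0.2093)
|BD| = 7.0104
circle(B,8.00) ∩ circle(D,4.00): a=6.9287, h=3.9992
  candidates: C₊=(9.7989,3.9949) cross=28.036; C₋=(10.0377,-3.9998) cross=-28.036
  mode + wants cross > 0 → take C=(9.7989,3.9949) (cross=28.036)
ex = (C−B)/|BC| = (0.8508,0.5255); ey = (-0.5255,0.8508)
P = B + 3.10·ex + 0.84·ey = (5.1887,2.1345)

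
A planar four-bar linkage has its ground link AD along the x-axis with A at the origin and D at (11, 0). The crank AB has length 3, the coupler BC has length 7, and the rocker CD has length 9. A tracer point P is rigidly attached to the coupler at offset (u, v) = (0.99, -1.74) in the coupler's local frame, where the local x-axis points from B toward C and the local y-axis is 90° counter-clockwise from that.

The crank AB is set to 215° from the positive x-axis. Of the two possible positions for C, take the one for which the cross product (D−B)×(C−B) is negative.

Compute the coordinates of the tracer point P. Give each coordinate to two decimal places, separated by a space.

-2.45 -3.72

A=(0,0), D=(11.00,0)
B = A + 3.00·(cos215°, sin215°) = (-2.4575, -1.7207)
|BD| = 13.5670
circle(B,7.00) ∩ circle(D,9.00): a=5.6042, h=4.1944
  candidates: C₊=(2.5695,3.1506) cross=56.906; C₋=(3.6335,-5.1705) cross=-56.906
  mode - wants cross < 0 → take C=(3.6335,-5.1705) (cross=-56.906)
ex = (C−B)/|BC| = (0.8701,-0.4928); ey = (0.4928,0.8701)
P = B + 0.99·ex + -1.74·ey = (-2.4535,-3.7226)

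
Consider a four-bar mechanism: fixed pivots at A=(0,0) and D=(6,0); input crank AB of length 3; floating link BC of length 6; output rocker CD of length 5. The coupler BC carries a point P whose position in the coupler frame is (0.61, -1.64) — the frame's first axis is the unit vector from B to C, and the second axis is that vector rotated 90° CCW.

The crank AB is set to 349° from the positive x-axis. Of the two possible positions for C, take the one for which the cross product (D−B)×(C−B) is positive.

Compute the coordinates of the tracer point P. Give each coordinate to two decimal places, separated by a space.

4.69 -0.65

A=(0,0), D=(6.00,0)
B = A + 3.00·(cos349°, sin349°) = (2.9449, -0.5724)
|BD| = 3.1083
circle(B,6.00) ∩ circle(D,5.00): a=3.3236, h=4.9954
  candidates: C₊=(5.2917,4.9496) cross=15.527; C₋=(7.1316,-4.8703) cross=-15.527
  mode + wants cross > 0 → take C=(5.2917,4.9496) (cross=15.527)
ex = (C−B)/|BC| = (0.3911,0.9203); ey = (-0.9203,0.3911)
P = B + 0.61·ex + -1.64·ey = (4.6928,-0.6525)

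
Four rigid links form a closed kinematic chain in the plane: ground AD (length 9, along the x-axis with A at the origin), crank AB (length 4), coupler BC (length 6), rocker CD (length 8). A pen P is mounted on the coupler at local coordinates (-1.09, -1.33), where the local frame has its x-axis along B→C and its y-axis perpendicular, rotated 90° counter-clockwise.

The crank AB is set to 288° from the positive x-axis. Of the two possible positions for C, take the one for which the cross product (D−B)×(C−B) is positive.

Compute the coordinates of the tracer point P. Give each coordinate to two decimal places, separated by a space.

A=(0,0), D=(9.00,0)
B = A + 4.00·(cos288°, sin288°) = (1.2361, -3.8042)
|BD| = 8.6459
circle(B,6.00) ∩ circle(D,8.00): a=2.7037, h=5.3563
  candidates: C₊=(1.3071,2.1954) cross=46.310; C₋=(6.0208,-7.4246) cross=-46.310
  mode + wants cross > 0 → take C=(1.3071,2.1954) (cross=46.310)
ex = (C−B)/|BC| = (0.0118,0.9999); ey = (-0.9999,0.0118)
P = B + -1.09·ex + -1.33·ey = (2.5531,-4.9099)

2.55 -4.91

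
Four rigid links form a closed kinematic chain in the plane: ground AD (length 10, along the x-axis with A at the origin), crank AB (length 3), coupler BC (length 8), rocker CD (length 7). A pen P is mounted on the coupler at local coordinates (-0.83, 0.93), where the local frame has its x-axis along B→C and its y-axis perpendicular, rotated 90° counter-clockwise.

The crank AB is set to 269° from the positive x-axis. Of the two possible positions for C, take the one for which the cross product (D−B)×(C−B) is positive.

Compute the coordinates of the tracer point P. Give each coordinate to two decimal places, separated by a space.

-1.28 -3.22

A=(0,0), D=(10.00,0)
B = A + 3.00·(cos269°, sin269°) = (-0.0524, -2.9995)
|BD| = 10.4903
circle(B,8.00) ∩ circle(D,7.00): a=5.9601, h=5.3364
  candidates: C₊=(4.1331,3.8182) cross=55.981; C₋=(7.1848,-6.4089) cross=-55.981
  mode + wants cross > 0 → take C=(4.1331,3.8182) (cross=55.981)
ex = (C−B)/|BC| = (0.5232,0.8522); ey = (-0.8522,0.5232)
P = B + -0.83·ex + 0.93·ey = (-1.2792,-3.2203)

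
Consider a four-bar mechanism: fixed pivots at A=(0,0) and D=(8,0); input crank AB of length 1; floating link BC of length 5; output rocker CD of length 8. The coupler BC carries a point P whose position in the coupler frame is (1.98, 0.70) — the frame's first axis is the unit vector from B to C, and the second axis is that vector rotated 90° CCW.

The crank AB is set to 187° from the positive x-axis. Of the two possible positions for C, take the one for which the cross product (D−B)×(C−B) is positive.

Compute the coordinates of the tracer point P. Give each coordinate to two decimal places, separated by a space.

A=(0,0), D=(8.00,0)
B = A + 1.00·(cos187°, sin187°) = (-0.9925, -0.1219)
|BD| = 8.9934
circle(B,5.00) ∩ circle(D,8.00): a=2.3284, h=4.4248
  candidates: C₊=(1.2757,4.3340) cross=39.793; C₋=(1.3956,-4.5147) cross=-39.793
  mode + wants cross > 0 → take C=(1.2757,4.3340) (cross=39.793)
ex = (C−B)/|BC| = (0.4536,0.8912); ey = (-0.8912,0.4536)
P = B + 1.98·ex + 0.70·ey = (-0.7181,1.9602)

-0.72 1.96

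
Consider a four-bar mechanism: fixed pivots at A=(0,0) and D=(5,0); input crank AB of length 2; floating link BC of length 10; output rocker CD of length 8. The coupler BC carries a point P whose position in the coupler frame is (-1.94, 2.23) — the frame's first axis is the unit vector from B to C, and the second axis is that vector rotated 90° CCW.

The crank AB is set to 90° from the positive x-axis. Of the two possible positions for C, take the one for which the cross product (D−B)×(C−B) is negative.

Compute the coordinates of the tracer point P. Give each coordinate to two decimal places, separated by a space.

1.64 4.46

A=(0,0), D=(5.00,0)
B = A + 2.00·(cos90°, sin90°) = (0.0000, 2.0000)
|BD| = 5.3852
circle(B,10.00) ∩ circle(D,8.00): a=6.0351, h=7.9736
  candidates: C₊=(8.5648,7.1619) cross=42.939; C₋=(2.6421,-7.6446) cross=-42.939
  mode - wants cross < 0 → take C=(2.6421,-7.6446) (cross=-42.939)
ex = (C−B)/|BC| = (0.2642,-0.9645); ey = (0.9645,0.2642)
P = B + -1.94·ex + 2.23·ey = (1.6382,4.4603)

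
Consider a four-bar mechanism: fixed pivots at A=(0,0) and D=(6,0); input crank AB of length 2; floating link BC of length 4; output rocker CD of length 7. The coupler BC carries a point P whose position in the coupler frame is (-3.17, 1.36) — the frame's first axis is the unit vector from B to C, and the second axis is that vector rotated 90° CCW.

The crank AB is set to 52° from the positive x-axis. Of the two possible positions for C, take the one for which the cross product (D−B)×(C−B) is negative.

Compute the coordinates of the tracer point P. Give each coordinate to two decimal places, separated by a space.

3.97 3.67

A=(0,0), D=(6.00,0)
B = A + 2.00·(cos52°, sin52°) = (1.2313, 1.5760)
|BD| = 5.0224
circle(B,4.00) ∩ circle(D,7.00): a=-0.7741, h=3.9244
  candidates: C₊=(1.7278,5.5451) cross=19.710; C₋=(-0.7352,-1.9072) cross=-19.710
  mode - wants cross < 0 → take C=(-0.7352,-1.9072) (cross=-19.710)
ex = (C−B)/|BC| = (-0.4916,-0.8708); ey = (0.8708,-0.4916)
P = B + -3.17·ex + 1.36·ey = (3.9741,3.6679)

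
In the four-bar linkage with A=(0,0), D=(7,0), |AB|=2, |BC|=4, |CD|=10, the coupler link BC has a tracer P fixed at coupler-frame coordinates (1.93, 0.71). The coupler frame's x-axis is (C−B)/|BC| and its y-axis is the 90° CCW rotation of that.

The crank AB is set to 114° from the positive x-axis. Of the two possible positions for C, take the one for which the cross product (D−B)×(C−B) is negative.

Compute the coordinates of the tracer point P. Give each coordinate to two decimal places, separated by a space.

-1.20 -0.19

A=(0,0), D=(7.00,0)
B = A + 2.00·(cos114°, sin114°) = (-0.8135, 1.8271)
|BD| = 8.0243
circle(B,4.00) ∩ circle(D,10.00): a=-1.2220, h=3.8088
  candidates: C₊=(-1.1361,5.8141) cross=30.563; C₋=(-2.8706,-1.6034) cross=-30.563
  mode - wants cross < 0 → take C=(-2.8706,-1.6034) (cross=-30.563)
ex = (C−B)/|BC| = (-0.5143,-0.8576); ey = (0.8576,-0.5143)
P = B + 1.93·ex + 0.71·ey = (-1.1971,-0.1933)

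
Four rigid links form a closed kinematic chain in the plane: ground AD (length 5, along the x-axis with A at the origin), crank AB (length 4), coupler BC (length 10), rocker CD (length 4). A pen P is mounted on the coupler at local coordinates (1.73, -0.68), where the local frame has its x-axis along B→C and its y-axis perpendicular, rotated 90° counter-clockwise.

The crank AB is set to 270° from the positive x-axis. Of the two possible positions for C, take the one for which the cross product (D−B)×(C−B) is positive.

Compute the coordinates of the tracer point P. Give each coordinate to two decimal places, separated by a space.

A=(0,0), D=(5.00,0)
B = A + 4.00·(cos270°, sin270°) = (-0.0000, -4.0000)
|BD| = 6.4031
circle(B,10.00) ∩ circle(D,4.00): a=9.7609, h=2.1738
  candidates: C₊=(6.2640,3.7951) cross=13.919; C₋=(8.9799,0.4001) cross=-13.919
  mode + wants cross > 0 → take C=(6.2640,3.7951) (cross=13.919)
ex = (C−B)/|BC| = (0.6264,0.7795); ey = (-0.7795,0.6264)
P = B + 1.73·ex + -0.68·ey = (1.6137,-3.0774)

1.61 -3.08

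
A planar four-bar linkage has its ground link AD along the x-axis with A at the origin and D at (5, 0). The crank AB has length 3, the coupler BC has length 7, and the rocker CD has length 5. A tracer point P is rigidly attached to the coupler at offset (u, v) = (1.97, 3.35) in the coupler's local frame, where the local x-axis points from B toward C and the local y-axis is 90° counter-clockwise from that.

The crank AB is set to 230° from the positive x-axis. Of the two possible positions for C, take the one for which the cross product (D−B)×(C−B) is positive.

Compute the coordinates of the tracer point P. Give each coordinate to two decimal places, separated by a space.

-3.80 1.11

A=(0,0), D=(5.00,0)
B = A + 3.00·(cos230°, sin230°) = (-1.9284, -2.2981)
|BD| = 7.2996
circle(B,7.00) ∩ circle(D,5.00): a=5.2937, h=4.5800
  candidates: C₊=(1.6542,3.7156) cross=33.432; C₋=(4.5381,-4.9786) cross=-33.432
  mode + wants cross > 0 → take C=(1.6542,3.7156) (cross=33.432)
ex = (C−B)/|BC| = (0.5118,0.8591); ey = (-0.8591,0.5118)
P = B + 1.97·ex + 3.35·ey = (-3.7981,1.1088)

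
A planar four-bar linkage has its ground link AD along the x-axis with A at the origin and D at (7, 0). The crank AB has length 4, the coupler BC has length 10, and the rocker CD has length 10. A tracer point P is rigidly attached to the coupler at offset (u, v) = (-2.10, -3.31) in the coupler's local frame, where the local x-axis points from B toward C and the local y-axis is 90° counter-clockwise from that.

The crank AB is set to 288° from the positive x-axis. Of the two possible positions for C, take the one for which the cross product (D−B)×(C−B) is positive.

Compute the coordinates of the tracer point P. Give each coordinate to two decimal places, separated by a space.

4.94 -5.09

A=(0,0), D=(7.00,0)
B = A + 4.00·(cos288°, sin288°) = (1.2361, -3.8042)
|BD| = 6.9062
circle(B,10.00) ∩ circle(D,10.00): a=3.4531, h=9.3849
  candidates: C₊=(-1.0516,5.9306) cross=64.814; C₋=(9.2877,-9.7348) cross=-64.814
  mode + wants cross > 0 → take C=(-1.0516,5.9306) (cross=64.814)
ex = (C−B)/|BC| = (-0.2288,0.9735); ey = (-0.9735,-0.2288)
P = B + -2.10·ex + -3.31·ey = (4.9387,-5.0913)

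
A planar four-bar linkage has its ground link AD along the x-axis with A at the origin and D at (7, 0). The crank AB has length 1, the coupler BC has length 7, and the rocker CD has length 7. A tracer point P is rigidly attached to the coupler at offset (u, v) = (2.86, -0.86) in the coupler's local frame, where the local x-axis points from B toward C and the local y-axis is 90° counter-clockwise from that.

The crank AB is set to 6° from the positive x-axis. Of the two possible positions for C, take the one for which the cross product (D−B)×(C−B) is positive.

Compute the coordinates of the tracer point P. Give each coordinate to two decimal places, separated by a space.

3.04 2.28

A=(0,0), D=(7.00,0)
B = A + 1.00·(cos6°, sin6°) = (0.9945, 0.1045)
|BD| = 6.0064
circle(B,7.00) ∩ circle(D,7.00): a=3.0032, h=6.3230
  candidates: C₊=(4.1073,6.3743) cross=37.979; C₋=(3.8872,-6.2698) cross=-37.979
  mode + wants cross > 0 → take C=(4.1073,6.3743) (cross=37.979)
ex = (C−B)/|BC| = (0.4447,0.8957); ey = (-0.8957,0.4447)
P = B + 2.86·ex + -0.86·ey = (3.0366,2.2838)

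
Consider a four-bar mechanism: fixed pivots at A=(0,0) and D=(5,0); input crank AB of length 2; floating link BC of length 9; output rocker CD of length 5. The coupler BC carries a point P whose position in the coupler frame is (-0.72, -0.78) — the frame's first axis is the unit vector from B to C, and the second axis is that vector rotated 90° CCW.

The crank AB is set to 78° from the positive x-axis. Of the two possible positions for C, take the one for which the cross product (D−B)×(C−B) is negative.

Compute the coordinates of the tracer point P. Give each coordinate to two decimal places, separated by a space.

-0.65 1.98

A=(0,0), D=(5.00,0)
B = A + 2.00·(cos78°, sin78°) = (0.4158, 1.9563)
|BD| = 4.9842
circle(B,9.00) ∩ circle(D,5.00): a=8.1099, h=3.9025
  candidates: C₊=(9.4067,2.3625) cross=19.451; C₋=(6.3431,-4.8162) cross=-19.451
  mode - wants cross < 0 → take C=(6.3431,-4.8162) (cross=-19.451)
ex = (C−B)/|BC| = (0.6586,-0.7525); ey = (0.7525,0.6586)
P = B + -0.72·ex + -0.78·ey = (-0.6453,1.9844)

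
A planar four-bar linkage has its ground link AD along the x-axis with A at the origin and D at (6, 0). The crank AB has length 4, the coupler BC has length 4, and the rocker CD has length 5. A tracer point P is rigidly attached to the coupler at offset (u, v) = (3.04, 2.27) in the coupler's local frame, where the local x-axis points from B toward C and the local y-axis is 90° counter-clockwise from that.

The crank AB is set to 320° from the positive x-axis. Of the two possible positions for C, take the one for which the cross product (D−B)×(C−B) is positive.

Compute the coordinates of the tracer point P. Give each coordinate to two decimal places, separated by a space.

A=(0,0), D=(6.00,0)
B = A + 4.00·(cos320°, sin320°) = (3.0642, -2.5712)
|BD| = 3.9025
circle(B,4.00) ∩ circle(D,5.00): a=0.7982, h=3.9196
  candidates: C₊=(1.0823,0.9033) cross=15.296; C₋=(6.2470,-4.9939) cross=-15.296
  mode + wants cross > 0 → take C=(1.0823,0.9033) (cross=15.296)
ex = (C−B)/|BC| = (-0.4955,0.8686); ey = (-0.8686,-0.4955)
P = B + 3.04·ex + 2.27·ey = (-0.4138,-1.0553)

-0.41 -1.06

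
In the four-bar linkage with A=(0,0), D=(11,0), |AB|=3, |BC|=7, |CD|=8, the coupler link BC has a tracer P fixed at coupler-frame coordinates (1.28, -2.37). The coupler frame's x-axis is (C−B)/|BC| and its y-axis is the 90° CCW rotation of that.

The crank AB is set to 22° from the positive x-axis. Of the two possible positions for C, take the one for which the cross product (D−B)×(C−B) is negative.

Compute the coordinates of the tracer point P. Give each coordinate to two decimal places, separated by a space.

A=(0,0), D=(11.00,0)
B = A + 3.00·(cos22°, sin22°) = (2.7816, 1.1238)
|BD| = 8.2949
circle(B,7.00) ∩ circle(D,8.00): a=3.2433, h=6.2033
  candidates: C₊=(6.8354,6.8305) cross=51.456; C₋=(5.1545,-5.4617) cross=-51.456
  mode - wants cross < 0 → take C=(5.1545,-5.4617) (cross=-51.456)
ex = (C−B)/|BC| = (0.3390,-0.9408); ey = (0.9408,0.3390)
P = B + 1.28·ex + -2.37·ey = (0.9858,-0.8838)

0.99 -0.88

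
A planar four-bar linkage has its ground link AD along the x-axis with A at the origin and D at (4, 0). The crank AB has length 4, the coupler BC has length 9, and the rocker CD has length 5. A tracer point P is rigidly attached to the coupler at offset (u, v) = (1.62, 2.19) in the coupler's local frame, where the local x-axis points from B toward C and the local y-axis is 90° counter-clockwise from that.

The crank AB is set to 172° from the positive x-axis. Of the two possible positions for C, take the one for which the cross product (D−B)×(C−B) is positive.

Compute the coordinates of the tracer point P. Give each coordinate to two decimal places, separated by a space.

A=(0,0), D=(4.00,0)
B = A + 4.00·(cos172°, sin172°) = (-3.9611, 0.5567)
|BD| = 7.9805
circle(B,9.00) ∩ circle(D,5.00): a=7.4988, h=4.9767
  candidates: C₊=(3.8666,4.9982) cross=39.717; C₋=(3.1723,-4.9310) cross=-39.717
  mode + wants cross > 0 → take C=(3.8666,4.9982) (cross=39.717)
ex = (C−B)/|BC| = (0.8697,0.4935); ey = (-0.4935,0.8697)
P = B + 1.62·ex + 2.19·ey = (-3.6329,3.2609)

-3.63 3.26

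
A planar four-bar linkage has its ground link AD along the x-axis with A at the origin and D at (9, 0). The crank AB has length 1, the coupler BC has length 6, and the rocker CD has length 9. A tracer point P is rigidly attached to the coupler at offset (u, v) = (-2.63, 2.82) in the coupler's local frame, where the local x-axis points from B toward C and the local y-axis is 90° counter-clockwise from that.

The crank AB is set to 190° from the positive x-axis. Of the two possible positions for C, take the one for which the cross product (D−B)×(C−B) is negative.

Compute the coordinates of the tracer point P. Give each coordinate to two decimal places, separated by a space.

0.26 3.48

A=(0,0), D=(9.00,0)
B = A + 1.00·(cos190°, sin190°) = (-0.9848, -0.1736)
|BD| = 9.9863
circle(B,6.00) ∩ circle(D,9.00): a=2.7401, h=5.3378
  candidates: C₊=(1.6620,5.2110) cross=53.305; C₋=(1.8477,-5.4630) cross=-53.305
  mode - wants cross < 0 → take C=(1.8477,-5.4630) (cross=-53.305)
ex = (C−B)/|BC| = (0.4721,-0.8816); ey = (0.8816,0.4721)
P = B + -2.63·ex + 2.82·ey = (0.2596,3.4761)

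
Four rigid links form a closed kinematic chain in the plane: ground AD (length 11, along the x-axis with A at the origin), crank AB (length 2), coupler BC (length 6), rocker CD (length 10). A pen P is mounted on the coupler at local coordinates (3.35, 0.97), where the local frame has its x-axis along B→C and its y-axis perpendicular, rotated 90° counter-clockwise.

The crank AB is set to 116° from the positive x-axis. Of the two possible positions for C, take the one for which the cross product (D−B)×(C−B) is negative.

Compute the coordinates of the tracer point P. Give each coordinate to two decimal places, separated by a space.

1.43 -0.82

A=(0,0), D=(11.00,0)
B = A + 2.00·(cos116°, sin116°) = (-0.8767, 1.7976)
|BD| = 12.0120
circle(B,6.00) ∩ circle(D,10.00): a=3.3420, h=4.9831
  candidates: C₊=(3.1733,6.2244) cross=59.857; C₋=(1.6819,-3.6295) cross=-59.857
  mode - wants cross < 0 → take C=(1.6819,-3.6295) (cross=-59.857)
ex = (C−B)/|BC| = (0.4264,-0.9045); ey = (0.9045,0.4264)
P = B + 3.35·ex + 0.97·ey = (1.4292,-0.8189)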